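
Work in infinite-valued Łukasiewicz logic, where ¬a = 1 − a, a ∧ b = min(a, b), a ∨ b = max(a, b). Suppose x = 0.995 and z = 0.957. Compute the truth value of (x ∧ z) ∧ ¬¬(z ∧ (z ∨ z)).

x ∧ z = min(0.995, 0.957) = 0.957
z ∨ z = max(0.957, 0.957) = 0.957
z ∧ (z ∨ z) = min(0.957, 0.957) = 0.957
¬(z ∧ (z ∨ z)) = 1 − 0.957 = 0.043
¬¬(z ∧ (z ∨ z)) = 1 − 0.043 = 0.957
(x ∧ z) ∧ ¬¬(z ∧ (z ∨ z)) = min(0.957, 0.957) = 0.957

0.957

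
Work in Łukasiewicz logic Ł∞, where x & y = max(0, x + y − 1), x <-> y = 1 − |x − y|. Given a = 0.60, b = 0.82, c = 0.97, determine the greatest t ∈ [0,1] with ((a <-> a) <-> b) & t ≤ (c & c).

1.00

a <-> a = 1 − |0.60 − 0.60| = 1 − 0.00 = 1.00
(a <-> a) <-> b = 1 − |1.00 − 0.82| = 1 − 0.18 = 0.82
So the left factor is (a <-> a) <-> b = 0.82.
c & c = max(0, 0.97 + 0.97 − 1) = max(0, 0.94) = 0.94
So the right-hand bound is c & c = 0.94.
The residuum of the Łukasiewicz t-norm gives the supremum: min(1, 1 − 0.82 + 0.94).
1 − 0.82 + 0.94 = 1.12, so t = min(1, 1.12) = 1.00.
Check: 0.82 & 1.00 = max(0, 0.82) = 0.82 ≤ 0.94.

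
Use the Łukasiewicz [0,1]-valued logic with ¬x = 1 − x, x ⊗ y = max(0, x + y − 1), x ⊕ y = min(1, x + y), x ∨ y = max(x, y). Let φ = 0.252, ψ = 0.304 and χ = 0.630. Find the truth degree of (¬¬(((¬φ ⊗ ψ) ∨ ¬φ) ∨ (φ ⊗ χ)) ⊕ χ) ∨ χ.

1.000

¬φ = 1 − 0.252 = 0.748
¬φ ⊗ ψ = max(0, 0.748 + 0.304 − 1) = max(0, 0.052) = 0.052
(¬φ ⊗ ψ) ∨ ¬φ = max(0.052, 0.748) = 0.748
φ ⊗ χ = max(0, 0.252 + 0.630 − 1) = max(0, -0.118) = 0.000
((¬φ ⊗ ψ) ∨ ¬φ) ∨ (φ ⊗ χ) = max(0.748, 0.000) = 0.748
¬(((¬φ ⊗ ψ) ∨ ¬φ) ∨ (φ ⊗ χ)) = 1 − 0.748 = 0.252
¬¬(((¬φ ⊗ ψ) ∨ ¬φ) ∨ (φ ⊗ χ)) = 1 − 0.252 = 0.748
¬¬(((¬φ ⊗ ψ) ∨ ¬φ) ∨ (φ ⊗ χ)) ⊕ χ = min(1, 0.748 + 0.630) = min(1, 1.378) = 1.000
(¬¬(((¬φ ⊗ ψ) ∨ ¬φ) ∨ (φ ⊗ χ)) ⊕ χ) ∨ χ = max(1.000, 0.630) = 1.000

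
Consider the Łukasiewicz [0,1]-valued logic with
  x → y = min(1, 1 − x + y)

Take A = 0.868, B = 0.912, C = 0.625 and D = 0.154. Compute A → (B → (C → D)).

0.749

C → D = min(1, 1 − 0.625 + 0.154) = min(1, 0.529) = 0.529
B → (C → D) = min(1, 1 − 0.912 + 0.529) = min(1, 0.617) = 0.617
A → (B → (C → D)) = min(1, 1 − 0.868 + 0.617) = min(1, 0.749) = 0.749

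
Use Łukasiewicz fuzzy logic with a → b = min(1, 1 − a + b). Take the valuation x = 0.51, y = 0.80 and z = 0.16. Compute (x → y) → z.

x → y = min(1, 1 − 0.51 + 0.80) = min(1, 1.29) = 1.00
(x → y) → z = min(1, 1 − 1.00 + 0.16) = min(1, 0.16) = 0.16

0.16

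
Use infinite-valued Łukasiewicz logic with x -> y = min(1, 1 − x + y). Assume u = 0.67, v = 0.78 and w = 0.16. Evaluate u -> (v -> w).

v -> w = min(1, 1 − 0.78 + 0.16) = min(1, 0.38) = 0.38
u -> (v -> w) = min(1, 1 − 0.67 + 0.38) = min(1, 0.71) = 0.71

0.71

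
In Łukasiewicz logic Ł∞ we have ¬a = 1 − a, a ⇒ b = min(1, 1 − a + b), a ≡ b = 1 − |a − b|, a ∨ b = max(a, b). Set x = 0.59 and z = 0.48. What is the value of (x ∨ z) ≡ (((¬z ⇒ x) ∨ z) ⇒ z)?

0.89

x ∨ z = max(0.59, 0.48) = 0.59
¬z = 1 − 0.48 = 0.52
¬z ⇒ x = min(1, 1 − 0.52 + 0.59) = min(1, 1.07) = 1.00
(¬z ⇒ x) ∨ z = max(1.00, 0.48) = 1.00
((¬z ⇒ x) ∨ z) ⇒ z = min(1, 1 − 1.00 + 0.48) = min(1, 0.48) = 0.48
(x ∨ z) ≡ (((¬z ⇒ x) ∨ z) ⇒ z) = 1 − |0.59 − 0.48| = 1 − 0.11 = 0.89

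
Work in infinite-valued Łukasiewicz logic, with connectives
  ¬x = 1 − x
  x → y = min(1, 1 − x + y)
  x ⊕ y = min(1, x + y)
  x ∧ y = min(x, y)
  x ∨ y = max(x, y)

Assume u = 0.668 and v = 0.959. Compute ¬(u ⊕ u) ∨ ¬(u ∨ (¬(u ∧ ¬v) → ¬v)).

u ⊕ u = min(1, 0.668 + 0.668) = min(1, 1.336) = 1.000
¬(u ⊕ u) = 1 − 1.000 = 0.000
¬v = 1 − 0.959 = 0.041
u ∧ ¬v = min(0.668, 0.041) = 0.041
¬(u ∧ ¬v) = 1 − 0.041 = 0.959
¬(u ∧ ¬v) → ¬v = min(1, 1 − 0.959 + 0.041) = min(1, 0.082) = 0.082
u ∨ (¬(u ∧ ¬v) → ¬v) = max(0.668, 0.082) = 0.668
¬(u ∨ (¬(u ∧ ¬v) → ¬v)) = 1 − 0.668 = 0.332
¬(u ⊕ u) ∨ ¬(u ∨ (¬(u ∧ ¬v) → ¬v)) = max(0.000, 0.332) = 0.332

0.332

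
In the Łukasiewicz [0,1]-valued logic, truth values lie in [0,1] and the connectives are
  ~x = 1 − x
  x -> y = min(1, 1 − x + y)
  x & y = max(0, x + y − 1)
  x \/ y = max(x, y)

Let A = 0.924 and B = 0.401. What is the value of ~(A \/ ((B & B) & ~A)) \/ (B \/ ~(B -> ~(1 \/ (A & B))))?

B & B = max(0, 0.401 + 0.401 − 1) = max(0, -0.198) = 0.000
~A = 1 − 0.924 = 0.076
(B & B) & ~A = max(0, 0.000 + 0.076 − 1) = max(0, -0.924) = 0.000
A \/ ((B & B) & ~A) = max(0.924, 0.000) = 0.924
~(A \/ ((B & B) & ~A)) = 1 − 0.924 = 0.076
A & B = max(0, 0.924 + 0.401 − 1) = max(0, 0.325) = 0.325
1 \/ (A & B) = max(1.000, 0.325) = 1.000
~(1 \/ (A & B)) = 1 − 1.000 = 0.000
B -> ~(1 \/ (A & B)) = min(1, 1 − 0.401 + 0.000) = min(1, 0.599) = 0.599
~(B -> ~(1 \/ (A & B))) = 1 − 0.599 = 0.401
B \/ ~(B -> ~(1 \/ (A & B))) = max(0.401, 0.401) = 0.401
~(A \/ ((B & B) & ~A)) \/ (B \/ ~(B -> ~(1 \/ (A & B)))) = max(0.076, 0.401) = 0.401

0.401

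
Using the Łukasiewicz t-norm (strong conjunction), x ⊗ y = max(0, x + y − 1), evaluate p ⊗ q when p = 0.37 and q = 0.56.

0.00

p ⊗ q = max(0, 0.37 + 0.56 − 1) = max(0, -0.07) = 0.00
For comparison, the Gödel (minimum) t-norm min(x, y) would give 0.37.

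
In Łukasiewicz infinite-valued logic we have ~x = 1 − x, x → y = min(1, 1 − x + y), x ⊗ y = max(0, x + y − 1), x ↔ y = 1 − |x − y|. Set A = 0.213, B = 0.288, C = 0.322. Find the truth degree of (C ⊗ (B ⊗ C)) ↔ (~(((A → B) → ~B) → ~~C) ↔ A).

B ⊗ C = max(0, 0.288 + 0.322 − 1) = max(0, -0.390) = 0.000
C ⊗ (B ⊗ C) = max(0, 0.322 + 0.000 − 1) = max(0, -0.678) = 0.000
A → B = min(1, 1 − 0.213 + 0.288) = min(1, 1.075) = 1.000
~B = 1 − 0.288 = 0.712
(A → B) → ~B = min(1, 1 − 1.000 + 0.712) = min(1, 0.712) = 0.712
~C = 1 − 0.322 = 0.678
~~C = 1 − 0.678 = 0.322
((A → B) → ~B) → ~~C = min(1, 1 − 0.712 + 0.322) = min(1, 0.610) = 0.610
~(((A → B) → ~B) → ~~C) = 1 − 0.610 = 0.390
~(((A → B) → ~B) → ~~C) ↔ A = 1 − |0.390 − 0.213| = 1 − 0.177 = 0.823
(C ⊗ (B ⊗ C)) ↔ (~(((A → B) → ~B) → ~~C) ↔ A) = 1 − |0.000 − 0.823| = 1 − 0.823 = 0.177

0.177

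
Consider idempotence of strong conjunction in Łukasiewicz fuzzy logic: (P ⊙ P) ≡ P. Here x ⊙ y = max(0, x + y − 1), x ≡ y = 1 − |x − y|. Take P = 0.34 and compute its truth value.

0.66

P ⊙ P = max(0, 0.34 + 0.34 − 1) = max(0, -0.32) = 0.00
(P ⊙ P) ≡ P = 1 − |0.00 − 0.34| = 1 − 0.34 = 0.66
(The value 0.66 < 1 shows this instance is not satisfied; fails in Ł∞ since a ⊗ a = max(0, 2a−1) ≠ a in general.)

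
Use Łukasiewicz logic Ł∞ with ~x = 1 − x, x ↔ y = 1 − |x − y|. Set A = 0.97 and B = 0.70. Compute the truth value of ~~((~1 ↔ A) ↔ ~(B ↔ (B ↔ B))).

~1 = 1 − 1.00 = 0.00
~1 ↔ A = 1 − |0.00 − 0.97| = 1 − 0.97 = 0.03
B ↔ B = 1 − |0.70 − 0.70| = 1 − 0.00 = 1.00
B ↔ (B ↔ B) = 1 − |0.70 − 1.00| = 1 − 0.30 = 0.70
~(B ↔ (B ↔ B)) = 1 − 0.70 = 0.30
(~1 ↔ A) ↔ ~(B ↔ (B ↔ B)) = 1 − |0.03 − 0.30| = 1 − 0.27 = 0.73
~((~1 ↔ A) ↔ ~(B ↔ (B ↔ B))) = 1 − 0.73 = 0.27
~~((~1 ↔ A) ↔ ~(B ↔ (B ↔ B))) = 1 − 0.27 = 0.73

0.73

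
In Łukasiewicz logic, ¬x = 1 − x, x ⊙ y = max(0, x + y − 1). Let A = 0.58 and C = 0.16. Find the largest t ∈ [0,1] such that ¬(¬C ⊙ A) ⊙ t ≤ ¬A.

0.84

¬C = 1 − 0.16 = 0.84
¬C ⊙ A = max(0, 0.84 + 0.58 − 1) = max(0, 0.42) = 0.42
¬(¬C ⊙ A) = 1 − 0.42 = 0.58
So the left factor is ¬(¬C ⊙ A) = 0.58.
¬A = 1 − 0.58 = 0.42
So the right-hand bound is ¬A = 0.42.
The residuum of the Łukasiewicz t-norm gives the supremum: min(1, 1 − 0.58 + 0.42).
1 − 0.58 + 0.42 = 0.84, so t = min(1, 0.84) = 0.84.
Check: 0.58 ⊙ 0.84 = max(0, 0.42) = 0.42 ≤ 0.42.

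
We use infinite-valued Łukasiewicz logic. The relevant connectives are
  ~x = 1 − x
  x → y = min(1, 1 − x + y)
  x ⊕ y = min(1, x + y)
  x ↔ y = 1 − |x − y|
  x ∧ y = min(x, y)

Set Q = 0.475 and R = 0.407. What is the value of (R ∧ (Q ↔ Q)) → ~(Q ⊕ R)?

0.711

Q ↔ Q = 1 − |0.475 − 0.475| = 1 − 0.000 = 1.000
R ∧ (Q ↔ Q) = min(0.407, 1.000) = 0.407
Q ⊕ R = min(1, 0.475 + 0.407) = min(1, 0.882) = 0.882
~(Q ⊕ R) = 1 − 0.882 = 0.118
(R ∧ (Q ↔ Q)) → ~(Q ⊕ R) = min(1, 1 − 0.407 + 0.118) = min(1, 0.711) = 0.711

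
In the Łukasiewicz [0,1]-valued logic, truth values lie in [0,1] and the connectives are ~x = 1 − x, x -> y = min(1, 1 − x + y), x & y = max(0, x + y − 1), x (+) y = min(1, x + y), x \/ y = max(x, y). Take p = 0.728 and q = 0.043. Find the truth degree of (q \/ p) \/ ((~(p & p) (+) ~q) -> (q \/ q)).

q \/ p = max(0.043, 0.728) = 0.728
p & p = max(0, 0.728 + 0.728 − 1) = max(0, 0.456) = 0.456
~(p & p) = 1 − 0.456 = 0.544
~q = 1 − 0.043 = 0.957
~(p & p) (+) ~q = min(1, 0.544 + 0.957) = min(1, 1.501) = 1.000
q \/ q = max(0.043, 0.043) = 0.043
(~(p & p) (+) ~q) -> (q \/ q) = min(1, 1 − 1.000 + 0.043) = min(1, 0.043) = 0.043
(q \/ p) \/ ((~(p & p) (+) ~q) -> (q \/ q)) = max(0.728, 0.043) = 0.728

0.728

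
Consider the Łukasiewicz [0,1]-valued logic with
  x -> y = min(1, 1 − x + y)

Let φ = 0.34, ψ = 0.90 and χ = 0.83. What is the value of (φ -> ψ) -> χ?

φ -> ψ = min(1, 1 − 0.34 + 0.90) = min(1, 1.56) = 1.00
(φ -> ψ) -> χ = min(1, 1 − 1.00 + 0.83) = min(1, 0.83) = 0.83

0.83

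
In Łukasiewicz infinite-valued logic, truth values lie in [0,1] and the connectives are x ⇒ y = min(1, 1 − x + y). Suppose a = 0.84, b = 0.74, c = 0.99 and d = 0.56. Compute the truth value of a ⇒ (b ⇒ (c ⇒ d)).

0.99

c ⇒ d = min(1, 1 − 0.99 + 0.56) = min(1, 0.57) = 0.57
b ⇒ (c ⇒ d) = min(1, 1 − 0.74 + 0.57) = min(1, 0.83) = 0.83
a ⇒ (b ⇒ (c ⇒ d)) = min(1, 1 − 0.84 + 0.83) = min(1, 0.99) = 0.99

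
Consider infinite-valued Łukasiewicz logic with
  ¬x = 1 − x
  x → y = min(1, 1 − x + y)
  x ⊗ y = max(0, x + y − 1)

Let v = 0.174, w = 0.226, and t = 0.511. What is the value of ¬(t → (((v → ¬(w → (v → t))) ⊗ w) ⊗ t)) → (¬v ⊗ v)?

0.489

v → t = min(1, 1 − 0.174 + 0.511) = min(1, 1.337) = 1.000
w → (v → t) = min(1, 1 − 0.226 + 1.000) = min(1, 1.774) = 1.000
¬(w → (v → t)) = 1 − 1.000 = 0.000
v → ¬(w → (v → t)) = min(1, 1 − 0.174 + 0.000) = min(1, 0.826) = 0.826
(v → ¬(w → (v → t))) ⊗ w = max(0, 0.826 + 0.226 − 1) = max(0, 0.052) = 0.052
((v → ¬(w → (v → t))) ⊗ w) ⊗ t = max(0, 0.052 + 0.511 − 1) = max(0, -0.437) = 0.000
t → (((v → ¬(w → (v → t))) ⊗ w) ⊗ t) = min(1, 1 − 0.511 + 0.000) = min(1, 0.489) = 0.489
¬(t → (((v → ¬(w → (v → t))) ⊗ w) ⊗ t)) = 1 − 0.489 = 0.511
¬v = 1 − 0.174 = 0.826
¬v ⊗ v = max(0, 0.826 + 0.174 − 1) = max(0, 0.000) = 0.000
¬(t → (((v → ¬(w → (v → t))) ⊗ w) ⊗ t)) → (¬v ⊗ v) = min(1, 1 − 0.511 + 0.000) = min(1, 0.489) = 0.489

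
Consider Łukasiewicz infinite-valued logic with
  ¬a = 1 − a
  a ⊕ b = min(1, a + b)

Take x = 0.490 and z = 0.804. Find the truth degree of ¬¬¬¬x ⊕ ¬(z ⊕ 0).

¬x = 1 − 0.490 = 0.510
¬¬x = 1 − 0.510 = 0.490
¬¬¬x = 1 − 0.490 = 0.510
¬¬¬¬x = 1 − 0.510 = 0.490
z ⊕ 0 = min(1, 0.804 + 0.000) = min(1, 0.804) = 0.804
¬(z ⊕ 0) = 1 − 0.804 = 0.196
¬¬¬¬x ⊕ ¬(z ⊕ 0) = min(1, 0.490 + 0.196) = min(1, 0.686) = 0.686

0.686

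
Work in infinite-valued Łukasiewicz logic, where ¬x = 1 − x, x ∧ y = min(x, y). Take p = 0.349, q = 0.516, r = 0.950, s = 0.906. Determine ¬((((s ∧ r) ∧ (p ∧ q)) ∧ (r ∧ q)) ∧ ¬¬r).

0.651

s ∧ r = min(0.906, 0.950) = 0.906
p ∧ q = min(0.349, 0.516) = 0.349
(s ∧ r) ∧ (p ∧ q) = min(0.906, 0.349) = 0.349
r ∧ q = min(0.950, 0.516) = 0.516
((s ∧ r) ∧ (p ∧ q)) ∧ (r ∧ q) = min(0.349, 0.516) = 0.349
¬r = 1 − 0.950 = 0.050
¬¬r = 1 − 0.050 = 0.950
(((s ∧ r) ∧ (p ∧ q)) ∧ (r ∧ q)) ∧ ¬¬r = min(0.349, 0.950) = 0.349
¬((((s ∧ r) ∧ (p ∧ q)) ∧ (r ∧ q)) ∧ ¬¬r) = 1 − 0.349 = 0.651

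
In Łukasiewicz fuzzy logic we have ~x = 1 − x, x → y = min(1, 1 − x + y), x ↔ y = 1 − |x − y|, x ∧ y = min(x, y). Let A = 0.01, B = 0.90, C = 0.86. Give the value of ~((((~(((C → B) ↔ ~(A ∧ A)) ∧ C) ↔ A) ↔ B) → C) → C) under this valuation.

0.03

C → B = min(1, 1 − 0.86 + 0.90) = min(1, 1.04) = 1.00
A ∧ A = min(0.01, 0.01) = 0.01
~(A ∧ A) = 1 − 0.01 = 0.99
(C → B) ↔ ~(A ∧ A) = 1 − |1.00 − 0.99| = 1 − 0.01 = 0.99
((C → B) ↔ ~(A ∧ A)) ∧ C = min(0.99, 0.86) = 0.86
~(((C → B) ↔ ~(A ∧ A)) ∧ C) = 1 − 0.86 = 0.14
~(((C → B) ↔ ~(A ∧ A)) ∧ C) ↔ A = 1 − |0.14 − 0.01| = 1 − 0.13 = 0.87
(~(((C → B) ↔ ~(A ∧ A)) ∧ C) ↔ A) ↔ B = 1 − |0.87 − 0.90| = 1 − 0.03 = 0.97
((~(((C → B) ↔ ~(A ∧ A)) ∧ C) ↔ A) ↔ B) → C = min(1, 1 − 0.97 + 0.86) = min(1, 0.89) = 0.89
(((~(((C → B) ↔ ~(A ∧ A)) ∧ C) ↔ A) ↔ B) → C) → C = min(1, 1 − 0.89 + 0.86) = min(1, 0.97) = 0.97
~((((~(((C → B) ↔ ~(A ∧ A)) ∧ C) ↔ A) ↔ B) → C) → C) = 1 − 0.97 = 0.03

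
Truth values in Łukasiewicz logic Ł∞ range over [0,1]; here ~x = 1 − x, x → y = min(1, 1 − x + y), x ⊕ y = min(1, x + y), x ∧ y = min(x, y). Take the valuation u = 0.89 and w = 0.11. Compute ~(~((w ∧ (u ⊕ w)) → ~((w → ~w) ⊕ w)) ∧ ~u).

u ⊕ w = min(1, 0.89 + 0.11) = min(1, 1.00) = 1.00
w ∧ (u ⊕ w) = min(0.11, 1.00) = 0.11
~w = 1 − 0.11 = 0.89
w → ~w = min(1, 1 − 0.11 + 0.89) = min(1, 1.78) = 1.00
(w → ~w) ⊕ w = min(1, 1.00 + 0.11) = min(1, 1.11) = 1.00
~((w → ~w) ⊕ w) = 1 − 1.00 = 0.00
(w ∧ (u ⊕ w)) → ~((w → ~w) ⊕ w) = min(1, 1 − 0.11 + 0.00) = min(1, 0.89) = 0.89
~((w ∧ (u ⊕ w)) → ~((w → ~w) ⊕ w)) = 1 − 0.89 = 0.11
~u = 1 − 0.89 = 0.11
~((w ∧ (u ⊕ w)) → ~((w → ~w) ⊕ w)) ∧ ~u = min(0.11, 0.11) = 0.11
~(~((w ∧ (u ⊕ w)) → ~((w → ~w) ⊕ w)) ∧ ~u) = 1 − 0.11 = 0.89

0.89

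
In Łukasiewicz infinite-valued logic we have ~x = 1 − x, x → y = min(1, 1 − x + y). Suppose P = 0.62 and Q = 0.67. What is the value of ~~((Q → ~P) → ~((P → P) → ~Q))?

0.96

~P = 1 − 0.62 = 0.38
Q → ~P = min(1, 1 − 0.67 + 0.38) = min(1, 0.71) = 0.71
P → P = min(1, 1 − 0.62 + 0.62) = min(1, 1.00) = 1.00
~Q = 1 − 0.67 = 0.33
(P → P) → ~Q = min(1, 1 − 1.00 + 0.33) = min(1, 0.33) = 0.33
~((P → P) → ~Q) = 1 − 0.33 = 0.67
(Q → ~P) → ~((P → P) → ~Q) = min(1, 1 − 0.71 + 0.67) = min(1, 0.96) = 0.96
~((Q → ~P) → ~((P → P) → ~Q)) = 1 − 0.96 = 0.04
~~((Q → ~P) → ~((P → P) → ~Q)) = 1 − 0.04 = 0.96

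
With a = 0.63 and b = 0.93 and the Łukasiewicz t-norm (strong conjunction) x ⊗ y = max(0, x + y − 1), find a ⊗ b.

0.56

a ⊗ b = max(0, 0.63 + 0.93 − 1) = max(0, 0.56) = 0.56
For comparison, the Gödel (minimum) t-norm min(x, y) would give 0.63.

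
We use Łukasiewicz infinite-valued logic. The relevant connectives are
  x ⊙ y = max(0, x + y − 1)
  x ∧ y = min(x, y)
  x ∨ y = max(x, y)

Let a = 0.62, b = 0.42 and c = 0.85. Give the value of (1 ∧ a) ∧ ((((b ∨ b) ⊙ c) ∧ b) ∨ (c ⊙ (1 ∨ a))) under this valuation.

1 ∧ a = min(1.00, 0.62) = 0.62
b ∨ b = max(0.42, 0.42) = 0.42
(b ∨ b) ⊙ c = max(0, 0.42 + 0.85 − 1) = max(0, 0.27) = 0.27
((b ∨ b) ⊙ c) ∧ b = min(0.27, 0.42) = 0.27
1 ∨ a = max(1.00, 0.62) = 1.00
c ⊙ (1 ∨ a) = max(0, 0.85 + 1.00 − 1) = max(0, 0.85) = 0.85
(((b ∨ b) ⊙ c) ∧ b) ∨ (c ⊙ (1 ∨ a)) = max(0.27, 0.85) = 0.85
(1 ∧ a) ∧ ((((b ∨ b) ⊙ c) ∧ b) ∨ (c ⊙ (1 ∨ a))) = min(0.62, 0.85) = 0.62

0.62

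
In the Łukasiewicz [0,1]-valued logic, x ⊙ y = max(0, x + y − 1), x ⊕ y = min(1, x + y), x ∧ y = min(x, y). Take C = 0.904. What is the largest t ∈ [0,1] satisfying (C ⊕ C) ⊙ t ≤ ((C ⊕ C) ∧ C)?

C ⊕ C = min(1, 0.904 + 0.904) = min(1, 1.808) = 1.000
So the left factor is C ⊕ C = 1.000.
(C ⊕ C) ∧ C = min(1.000, 0.904) = 0.904
So the right-hand bound is (C ⊕ C) ∧ C = 0.904.
The residuum of the Łukasiewicz t-norm gives the supremum: min(1, 1 − 1.000 + 0.904).
1 − 1.000 + 0.904 = 0.904, so t = min(1, 0.904) = 0.904.
Check: 1.000 ⊙ 0.904 = max(0, 0.904) = 0.904 ≤ 0.904.

0.904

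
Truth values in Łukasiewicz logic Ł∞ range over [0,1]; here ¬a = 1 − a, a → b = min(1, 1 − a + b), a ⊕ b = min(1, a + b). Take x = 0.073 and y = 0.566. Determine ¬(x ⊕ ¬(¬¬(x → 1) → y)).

0.493

x → 1 = min(1, 1 − 0.073 + 1.000) = min(1, 1.927) = 1.000
¬(x → 1) = 1 − 1.000 = 0.000
¬¬(x → 1) = 1 − 0.000 = 1.000
¬¬(x → 1) → y = min(1, 1 − 1.000 + 0.566) = min(1, 0.566) = 0.566
¬(¬¬(x → 1) → y) = 1 − 0.566 = 0.434
x ⊕ ¬(¬¬(x → 1) → y) = min(1, 0.073 + 0.434) = min(1, 0.507) = 0.507
¬(x ⊕ ¬(¬¬(x → 1) → y)) = 1 − 0.507 = 0.493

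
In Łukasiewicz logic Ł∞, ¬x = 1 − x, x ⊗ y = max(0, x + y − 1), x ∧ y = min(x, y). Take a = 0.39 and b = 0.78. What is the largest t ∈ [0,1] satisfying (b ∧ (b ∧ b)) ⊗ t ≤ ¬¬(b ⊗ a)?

b ∧ b = min(0.78, 0.78) = 0.78
b ∧ (b ∧ b) = min(0.78, 0.78) = 0.78
So the left factor is b ∧ (b ∧ b) = 0.78.
b ⊗ a = max(0, 0.78 + 0.39 − 1) = max(0, 0.17) = 0.17
¬(b ⊗ a) = 1 − 0.17 = 0.83
¬¬(b ⊗ a) = 1 − 0.83 = 0.17
So the right-hand bound is ¬¬(b ⊗ a) = 0.17.
The residuum of the Łukasiewicz t-norm gives the supremum: min(1, 1 − 0.78 + 0.17).
1 − 0.78 + 0.17 = 0.39, so t = min(1, 0.39) = 0.39.
Check: 0.78 ⊗ 0.39 = max(0, 0.17) = 0.17 ≤ 0.17.

0.39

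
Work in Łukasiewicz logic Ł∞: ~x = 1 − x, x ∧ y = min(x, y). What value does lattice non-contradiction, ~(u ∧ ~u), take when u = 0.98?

~u = 1 − 0.98 = 0.02
u ∧ ~u = min(0.98, 0.02) = 0.02
~(u ∧ ~u) = 1 − 0.02 = 0.98
(The value 0.98 < 1 shows this instance is not satisfied; not a Ł∞-tautology — its value is 1 − min(a, 1−a).)

0.98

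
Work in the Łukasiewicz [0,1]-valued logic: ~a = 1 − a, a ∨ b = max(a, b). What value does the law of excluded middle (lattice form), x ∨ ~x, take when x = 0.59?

0.59

~x = 1 − 0.59 = 0.41
x ∨ ~x = max(0.59, 0.41) = 0.59
(The value 0.59 < 1 shows this instance is not satisfied; not a Ł∞-tautology — its value is max(a, 1−a).)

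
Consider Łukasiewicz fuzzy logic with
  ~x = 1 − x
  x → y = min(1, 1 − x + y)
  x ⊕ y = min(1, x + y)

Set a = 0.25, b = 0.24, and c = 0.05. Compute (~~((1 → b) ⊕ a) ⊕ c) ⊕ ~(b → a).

0.54

1 → b = min(1, 1 − 1.00 + 0.24) = min(1, 0.24) = 0.24
(1 → b) ⊕ a = min(1, 0.24 + 0.25) = min(1, 0.49) = 0.49
~((1 → b) ⊕ a) = 1 − 0.49 = 0.51
~~((1 → b) ⊕ a) = 1 − 0.51 = 0.49
~~((1 → b) ⊕ a) ⊕ c = min(1, 0.49 + 0.05) = min(1, 0.54) = 0.54
b → a = min(1, 1 − 0.24 + 0.25) = min(1, 1.01) = 1.00
~(b → a) = 1 − 1.00 = 0.00
(~~((1 → b) ⊕ a) ⊕ c) ⊕ ~(b → a) = min(1, 0.54 + 0.00) = min(1, 0.54) = 0.54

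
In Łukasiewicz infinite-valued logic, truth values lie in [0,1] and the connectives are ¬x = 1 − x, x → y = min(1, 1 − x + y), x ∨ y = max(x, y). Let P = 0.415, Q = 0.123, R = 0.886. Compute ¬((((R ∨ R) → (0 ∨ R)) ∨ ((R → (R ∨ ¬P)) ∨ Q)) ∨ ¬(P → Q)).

R ∨ R = max(0.886, 0.886) = 0.886
0 ∨ R = max(0.000, 0.886) = 0.886
(R ∨ R) → (0 ∨ R) = min(1, 1 − 0.886 + 0.886) = min(1, 1.000) = 1.000
¬P = 1 − 0.415 = 0.585
R ∨ ¬P = max(0.886, 0.585) = 0.886
R → (R ∨ ¬P) = min(1, 1 − 0.886 + 0.886) = min(1, 1.000) = 1.000
(R → (R ∨ ¬P)) ∨ Q = max(1.000, 0.123) = 1.000
((R ∨ R) → (0 ∨ R)) ∨ ((R → (R ∨ ¬P)) ∨ Q) = max(1.000, 1.000) = 1.000
P → Q = min(1, 1 − 0.415 + 0.123) = min(1, 0.708) = 0.708
¬(P → Q) = 1 − 0.708 = 0.292
(((R ∨ R) → (0 ∨ R)) ∨ ((R → (R ∨ ¬P)) ∨ Q)) ∨ ¬(P → Q) = max(1.000, 0.292) = 1.000
¬((((R ∨ R) → (0 ∨ R)) ∨ ((R → (R ∨ ¬P)) ∨ Q)) ∨ ¬(P → Q)) = 1 − 1.000 = 0.000

0.000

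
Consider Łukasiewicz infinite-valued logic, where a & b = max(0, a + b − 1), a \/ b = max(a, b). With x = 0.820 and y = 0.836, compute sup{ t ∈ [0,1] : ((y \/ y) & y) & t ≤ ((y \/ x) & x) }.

0.984

y \/ y = max(0.836, 0.836) = 0.836
(y \/ y) & y = max(0, 0.836 + 0.836 − 1) = max(0, 0.672) = 0.672
So the left factor is (y \/ y) & y = 0.672.
y \/ x = max(0.836, 0.820) = 0.836
(y \/ x) & x = max(0, 0.836 + 0.820 − 1) = max(0, 0.656) = 0.656
So the right-hand bound is (y \/ x) & x = 0.656.
The residuum of the Łukasiewicz t-norm gives the supremum: min(1, 1 − 0.672 + 0.656).
1 − 0.672 + 0.656 = 0.984, so t = min(1, 0.984) = 0.984.
Check: 0.672 & 0.984 = max(0, 0.656) = 0.656 ≤ 0.656.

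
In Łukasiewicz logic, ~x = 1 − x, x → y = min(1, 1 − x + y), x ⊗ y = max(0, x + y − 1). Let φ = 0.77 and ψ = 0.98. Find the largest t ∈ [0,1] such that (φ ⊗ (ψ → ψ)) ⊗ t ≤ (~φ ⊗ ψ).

ψ → ψ = min(1, 1 − 0.98 + 0.98) = min(1, 1.00) = 1.00
φ ⊗ (ψ → ψ) = max(0, 0.77 + 1.00 − 1) = max(0, 0.77) = 0.77
So the left factor is φ ⊗ (ψ → ψ) = 0.77.
~φ = 1 − 0.77 = 0.23
~φ ⊗ ψ = max(0, 0.23 + 0.98 − 1) = max(0, 0.21) = 0.21
So the right-hand bound is ~φ ⊗ ψ = 0.21.
The residuum of the Łukasiewicz t-norm gives the supremum: min(1, 1 − 0.77 + 0.21).
1 − 0.77 + 0.21 = 0.44, so t = min(1, 0.44) = 0.44.
Check: 0.77 ⊗ 0.44 = max(0, 0.21) = 0.21 ≤ 0.21.

0.44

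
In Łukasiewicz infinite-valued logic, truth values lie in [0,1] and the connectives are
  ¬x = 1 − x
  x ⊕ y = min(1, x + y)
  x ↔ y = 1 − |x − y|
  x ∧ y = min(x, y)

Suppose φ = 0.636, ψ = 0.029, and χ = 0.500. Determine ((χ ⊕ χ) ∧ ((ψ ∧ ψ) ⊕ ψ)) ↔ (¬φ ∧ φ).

0.694

χ ⊕ χ = min(1, 0.500 + 0.500) = min(1, 1.000) = 1.000
ψ ∧ ψ = min(0.029, 0.029) = 0.029
(ψ ∧ ψ) ⊕ ψ = min(1, 0.029 + 0.029) = min(1, 0.058) = 0.058
(χ ⊕ χ) ∧ ((ψ ∧ ψ) ⊕ ψ) = min(1.000, 0.058) = 0.058
¬φ = 1 − 0.636 = 0.364
¬φ ∧ φ = min(0.364, 0.636) = 0.364
((χ ⊕ χ) ∧ ((ψ ∧ ψ) ⊕ ψ)) ↔ (¬φ ∧ φ) = 1 − |0.058 − 0.364| = 1 − 0.306 = 0.694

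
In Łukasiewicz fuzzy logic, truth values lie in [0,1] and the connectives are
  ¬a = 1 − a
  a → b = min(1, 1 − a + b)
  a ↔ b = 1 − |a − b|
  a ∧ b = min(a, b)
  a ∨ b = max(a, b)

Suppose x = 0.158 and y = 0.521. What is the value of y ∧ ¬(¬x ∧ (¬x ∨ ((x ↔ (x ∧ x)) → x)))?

¬x = 1 − 0.158 = 0.842
x ∧ x = min(0.158, 0.158) = 0.158
x ↔ (x ∧ x) = 1 − |0.158 − 0.158| = 1 − 0.000 = 1.000
(x ↔ (x ∧ x)) → x = min(1, 1 − 1.000 + 0.158) = min(1, 0.158) = 0.158
¬x ∨ ((x ↔ (x ∧ x)) → x) = max(0.842, 0.158) = 0.842
¬x ∧ (¬x ∨ ((x ↔ (x ∧ x)) → x)) = min(0.842, 0.842) = 0.842
¬(¬x ∧ (¬x ∨ ((x ↔ (x ∧ x)) → x))) = 1 − 0.842 = 0.158
y ∧ ¬(¬x ∧ (¬x ∨ ((x ↔ (x ∧ x)) → x))) = min(0.521, 0.158) = 0.158

0.158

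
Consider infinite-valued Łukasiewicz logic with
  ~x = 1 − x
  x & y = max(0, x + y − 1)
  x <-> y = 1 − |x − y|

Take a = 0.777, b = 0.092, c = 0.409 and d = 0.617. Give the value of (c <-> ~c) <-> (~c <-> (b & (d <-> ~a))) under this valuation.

~c = 1 − 0.409 = 0.591
c <-> ~c = 1 − |0.409 − 0.591| = 1 − 0.182 = 0.818
~a = 1 − 0.777 = 0.223
d <-> ~a = 1 − |0.617 − 0.223| = 1 − 0.394 = 0.606
b & (d <-> ~a) = max(0, 0.092 + 0.606 − 1) = max(0, -0.302) = 0.000
~c <-> (b & (d <-> ~a)) = 1 − |0.591 − 0.000| = 1 − 0.591 = 0.409
(c <-> ~c) <-> (~c <-> (b & (d <-> ~a))) = 1 − |0.818 − 0.409| = 1 − 0.409 = 0.591

0.591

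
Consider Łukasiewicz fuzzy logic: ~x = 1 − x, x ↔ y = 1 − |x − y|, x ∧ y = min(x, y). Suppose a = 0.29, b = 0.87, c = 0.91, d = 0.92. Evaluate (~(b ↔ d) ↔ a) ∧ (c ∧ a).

b ↔ d = 1 − |0.87 − 0.92| = 1 − 0.05 = 0.95
~(b ↔ d) = 1 − 0.95 = 0.05
~(b ↔ d) ↔ a = 1 − |0.05 − 0.29| = 1 − 0.24 = 0.76
c ∧ a = min(0.91, 0.29) = 0.29
(~(b ↔ d) ↔ a) ∧ (c ∧ a) = min(0.76, 0.29) = 0.29

0.29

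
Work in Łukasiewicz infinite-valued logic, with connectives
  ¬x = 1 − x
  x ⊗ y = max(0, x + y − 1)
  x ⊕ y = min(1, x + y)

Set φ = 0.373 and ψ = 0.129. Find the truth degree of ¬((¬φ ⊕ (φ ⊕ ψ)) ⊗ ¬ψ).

0.129

¬φ = 1 − 0.373 = 0.627
φ ⊕ ψ = min(1, 0.373 + 0.129) = min(1, 0.502) = 0.502
¬φ ⊕ (φ ⊕ ψ) = min(1, 0.627 + 0.502) = min(1, 1.129) = 1.000
¬ψ = 1 − 0.129 = 0.871
(¬φ ⊕ (φ ⊕ ψ)) ⊗ ¬ψ = max(0, 1.000 + 0.871 − 1) = max(0, 0.871) = 0.871
¬((¬φ ⊕ (φ ⊕ ψ)) ⊗ ¬ψ) = 1 − 0.871 = 0.129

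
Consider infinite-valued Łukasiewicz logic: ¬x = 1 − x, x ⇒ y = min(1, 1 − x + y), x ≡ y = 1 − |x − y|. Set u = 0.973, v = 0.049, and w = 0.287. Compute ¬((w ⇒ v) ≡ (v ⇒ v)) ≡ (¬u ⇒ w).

w ⇒ v = min(1, 1 − 0.287 + 0.049) = min(1, 0.762) = 0.762
v ⇒ v = min(1, 1 − 0.049 + 0.049) = min(1, 1.000) = 1.000
(w ⇒ v) ≡ (v ⇒ v) = 1 − |0.762 − 1.000| = 1 − 0.238 = 0.762
¬((w ⇒ v) ≡ (v ⇒ v)) = 1 − 0.762 = 0.238
¬u = 1 − 0.973 = 0.027
¬u ⇒ w = min(1, 1 − 0.027 + 0.287) = min(1, 1.260) = 1.000
¬((w ⇒ v) ≡ (v ⇒ v)) ≡ (¬u ⇒ w) = 1 − |0.238 − 1.000| = 1 − 0.762 = 0.238

0.238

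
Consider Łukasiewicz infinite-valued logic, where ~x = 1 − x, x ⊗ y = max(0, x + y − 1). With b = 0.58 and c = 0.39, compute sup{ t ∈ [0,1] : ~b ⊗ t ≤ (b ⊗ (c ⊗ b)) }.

~b = 1 − 0.58 = 0.42
So the left factor is ~b = 0.42.
c ⊗ b = max(0, 0.39 + 0.58 − 1) = max(0, -0.03) = 0.00
b ⊗ (c ⊗ b) = max(0, 0.58 + 0.00 − 1) = max(0, -0.42) = 0.00
So the right-hand bound is b ⊗ (c ⊗ b) = 0.00.
The residuum of the Łukasiewicz t-norm gives the supremum: min(1, 1 − 0.42 + 0.00).
1 − 0.42 + 0.00 = 0.58, so t = min(1, 0.58) = 0.58.
Check: 0.42 ⊗ 0.58 = max(0, 0.00) = 0.00 ≤ 0.00.

0.58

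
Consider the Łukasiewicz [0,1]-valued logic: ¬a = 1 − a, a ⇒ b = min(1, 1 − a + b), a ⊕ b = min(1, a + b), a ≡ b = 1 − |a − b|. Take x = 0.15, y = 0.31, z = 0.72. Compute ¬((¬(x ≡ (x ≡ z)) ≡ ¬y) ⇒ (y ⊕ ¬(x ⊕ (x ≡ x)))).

0.28

x ≡ z = 1 − |0.15 − 0.72| = 1 − 0.57 = 0.43
x ≡ (x ≡ z) = 1 − |0.15 − 0.43| = 1 − 0.28 = 0.72
¬(x ≡ (x ≡ z)) = 1 − 0.72 = 0.28
¬y = 1 − 0.31 = 0.69
¬(x ≡ (x ≡ z)) ≡ ¬y = 1 − |0.28 − 0.69| = 1 − 0.41 = 0.59
x ≡ x = 1 − |0.15 − 0.15| = 1 − 0.00 = 1.00
x ⊕ (x ≡ x) = min(1, 0.15 + 1.00) = min(1, 1.15) = 1.00
¬(x ⊕ (x ≡ x)) = 1 − 1.00 = 0.00
y ⊕ ¬(x ⊕ (x ≡ x)) = min(1, 0.31 + 0.00) = min(1, 0.31) = 0.31
(¬(x ≡ (x ≡ z)) ≡ ¬y) ⇒ (y ⊕ ¬(x ⊕ (x ≡ x))) = min(1, 1 − 0.59 + 0.31) = min(1, 0.72) = 0.72
¬((¬(x ≡ (x ≡ z)) ≡ ¬y) ⇒ (y ⊕ ¬(x ⊕ (x ≡ x)))) = 1 − 0.72 = 0.28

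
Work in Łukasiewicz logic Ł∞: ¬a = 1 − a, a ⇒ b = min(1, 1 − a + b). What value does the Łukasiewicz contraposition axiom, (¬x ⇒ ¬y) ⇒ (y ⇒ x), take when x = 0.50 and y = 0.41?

¬x = 1 − 0.50 = 0.50
¬y = 1 − 0.41 = 0.59
¬x ⇒ ¬y = min(1, 1 − 0.50 + 0.59) = min(1, 1.09) = 1.00
y ⇒ x = min(1, 1 − 0.41 + 0.50) = min(1, 1.09) = 1.00
(¬x ⇒ ¬y) ⇒ (y ⇒ x) = min(1, 1 − 1.00 + 1.00) = min(1, 1.00) = 1.00
(As expected: an axiom of Ł∞, always 1.)

1.00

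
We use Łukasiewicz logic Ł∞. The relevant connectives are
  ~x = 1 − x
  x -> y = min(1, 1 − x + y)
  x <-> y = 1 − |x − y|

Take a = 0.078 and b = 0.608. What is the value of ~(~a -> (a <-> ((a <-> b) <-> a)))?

~a = 1 − 0.078 = 0.922
a <-> b = 1 − |0.078 − 0.608| = 1 − 0.530 = 0.470
(a <-> b) <-> a = 1 − |0.470 − 0.078| = 1 − 0.392 = 0.608
a <-> ((a <-> b) <-> a) = 1 − |0.078 − 0.608| = 1 − 0.530 = 0.470
~a -> (a <-> ((a <-> b) <-> a)) = min(1, 1 − 0.922 + 0.470) = min(1, 0.548) = 0.548
~(~a -> (a <-> ((a <-> b) <-> a))) = 1 − 0.548 = 0.452

0.452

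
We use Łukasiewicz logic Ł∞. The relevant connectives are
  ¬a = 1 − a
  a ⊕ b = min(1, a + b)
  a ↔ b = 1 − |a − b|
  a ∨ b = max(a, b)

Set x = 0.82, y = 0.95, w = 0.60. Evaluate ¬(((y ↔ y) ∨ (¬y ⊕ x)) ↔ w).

0.40

y ↔ y = 1 − |0.95 − 0.95| = 1 − 0.00 = 1.00
¬y = 1 − 0.95 = 0.05
¬y ⊕ x = min(1, 0.05 + 0.82) = min(1, 0.87) = 0.87
(y ↔ y) ∨ (¬y ⊕ x) = max(1.00, 0.87) = 1.00
((y ↔ y) ∨ (¬y ⊕ x)) ↔ w = 1 − |1.00 − 0.60| = 1 − 0.40 = 0.60
¬(((y ↔ y) ∨ (¬y ⊕ x)) ↔ w) = 1 − 0.60 = 0.40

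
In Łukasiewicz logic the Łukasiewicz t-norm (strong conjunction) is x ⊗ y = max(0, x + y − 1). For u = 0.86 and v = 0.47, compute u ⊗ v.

0.33

u ⊗ v = max(0, 0.86 + 0.47 − 1) = max(0, 0.33) = 0.33
For comparison, the Gödel (minimum) t-norm min(x, y) would give 0.47.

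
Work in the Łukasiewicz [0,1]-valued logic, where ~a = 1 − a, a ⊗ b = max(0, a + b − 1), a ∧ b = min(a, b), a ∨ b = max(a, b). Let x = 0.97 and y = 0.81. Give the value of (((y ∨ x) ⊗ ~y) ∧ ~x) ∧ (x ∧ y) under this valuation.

0.03

y ∨ x = max(0.81, 0.97) = 0.97
~y = 1 − 0.81 = 0.19
(y ∨ x) ⊗ ~y = max(0, 0.97 + 0.19 − 1) = max(0, 0.16) = 0.16
~x = 1 − 0.97 = 0.03
((y ∨ x) ⊗ ~y) ∧ ~x = min(0.16, 0.03) = 0.03
x ∧ y = min(0.97, 0.81) = 0.81
(((y ∨ x) ⊗ ~y) ∧ ~x) ∧ (x ∧ y) = min(0.03, 0.81) = 0.03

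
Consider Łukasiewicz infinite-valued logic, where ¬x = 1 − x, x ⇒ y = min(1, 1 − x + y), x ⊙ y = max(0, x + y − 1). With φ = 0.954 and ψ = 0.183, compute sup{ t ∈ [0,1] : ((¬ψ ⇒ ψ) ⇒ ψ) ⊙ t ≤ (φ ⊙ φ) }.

1.000

¬ψ = 1 − 0.183 = 0.817
¬ψ ⇒ ψ = min(1, 1 − 0.817 + 0.183) = min(1, 0.366) = 0.366
(¬ψ ⇒ ψ) ⇒ ψ = min(1, 1 − 0.366 + 0.183) = min(1, 0.817) = 0.817
So the left factor is (¬ψ ⇒ ψ) ⇒ ψ = 0.817.
φ ⊙ φ = max(0, 0.954 + 0.954 − 1) = max(0, 0.908) = 0.908
So the right-hand bound is φ ⊙ φ = 0.908.
The residuum of the Łukasiewicz t-norm gives the supremum: min(1, 1 − 0.817 + 0.908).
1 − 0.817 + 0.908 = 1.091, so t = min(1, 1.091) = 1.000.
Check: 0.817 ⊙ 1.000 = max(0, 0.817) = 0.817 ≤ 0.908.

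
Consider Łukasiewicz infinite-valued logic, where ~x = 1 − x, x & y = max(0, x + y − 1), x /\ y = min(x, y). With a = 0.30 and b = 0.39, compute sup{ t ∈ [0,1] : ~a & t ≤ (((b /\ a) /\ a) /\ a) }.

0.60

~a = 1 − 0.30 = 0.70
So the left factor is ~a = 0.70.
b /\ a = min(0.39, 0.30) = 0.30
(b /\ a) /\ a = min(0.30, 0.30) = 0.30
((b /\ a) /\ a) /\ a = min(0.30, 0.30) = 0.30
So the right-hand bound is ((b /\ a) /\ a) /\ a = 0.30.
The residuum of the Łukasiewicz t-norm gives the supremum: min(1, 1 − 0.70 + 0.30).
1 − 0.70 + 0.30 = 0.60, so t = min(1, 0.60) = 0.60.
Check: 0.70 & 0.60 = max(0, 0.30) = 0.30 ≤ 0.30.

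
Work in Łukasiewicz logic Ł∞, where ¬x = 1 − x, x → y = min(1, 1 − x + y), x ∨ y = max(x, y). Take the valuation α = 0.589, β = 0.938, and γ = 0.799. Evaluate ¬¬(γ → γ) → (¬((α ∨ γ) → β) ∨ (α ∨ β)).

0.938

γ → γ = min(1, 1 − 0.799 + 0.799) = min(1, 1.000) = 1.000
¬(γ → γ) = 1 − 1.000 = 0.000
¬¬(γ → γ) = 1 − 0.000 = 1.000
α ∨ γ = max(0.589, 0.799) = 0.799
(α ∨ γ) → β = min(1, 1 − 0.799 + 0.938) = min(1, 1.139) = 1.000
¬((α ∨ γ) → β) = 1 − 1.000 = 0.000
α ∨ β = max(0.589, 0.938) = 0.938
¬((α ∨ γ) → β) ∨ (α ∨ β) = max(0.000, 0.938) = 0.938
¬¬(γ → γ) → (¬((α ∨ γ) → β) ∨ (α ∨ β)) = min(1, 1 − 1.000 + 0.938) = min(1, 0.938) = 0.938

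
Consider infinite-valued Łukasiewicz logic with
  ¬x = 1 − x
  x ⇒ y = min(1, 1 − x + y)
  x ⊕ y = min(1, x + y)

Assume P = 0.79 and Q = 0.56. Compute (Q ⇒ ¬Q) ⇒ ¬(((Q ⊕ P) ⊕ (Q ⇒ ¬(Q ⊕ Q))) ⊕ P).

¬Q = 1 − 0.56 = 0.44
Q ⇒ ¬Q = min(1, 1 − 0.56 + 0.44) = min(1, 0.88) = 0.88
Q ⊕ P = min(1, 0.56 + 0.79) = min(1, 1.35) = 1.00
Q ⊕ Q = min(1, 0.56 + 0.56) = min(1, 1.12) = 1.00
¬(Q ⊕ Q) = 1 − 1.00 = 0.00
Q ⇒ ¬(Q ⊕ Q) = min(1, 1 − 0.56 + 0.00) = min(1, 0.44) = 0.44
(Q ⊕ P) ⊕ (Q ⇒ ¬(Q ⊕ Q)) = min(1, 1.00 + 0.44) = min(1, 1.44) = 1.00
((Q ⊕ P) ⊕ (Q ⇒ ¬(Q ⊕ Q))) ⊕ P = min(1, 1.00 + 0.79) = min(1, 1.79) = 1.00
¬(((Q ⊕ P) ⊕ (Q ⇒ ¬(Q ⊕ Q))) ⊕ P) = 1 − 1.00 = 0.00
(Q ⇒ ¬Q) ⇒ ¬(((Q ⊕ P) ⊕ (Q ⇒ ¬(Q ⊕ Q))) ⊕ P) = min(1, 1 − 0.88 + 0.00) = min(1, 0.12) = 0.12

0.12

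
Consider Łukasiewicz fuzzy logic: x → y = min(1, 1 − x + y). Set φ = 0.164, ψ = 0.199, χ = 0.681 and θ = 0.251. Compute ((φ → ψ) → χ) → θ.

0.570

φ → ψ = min(1, 1 − 0.164 + 0.199) = min(1, 1.035) = 1.000
(φ → ψ) → χ = min(1, 1 − 1.000 + 0.681) = min(1, 0.681) = 0.681
((φ → ψ) → χ) → θ = min(1, 1 − 0.681 + 0.251) = min(1, 0.570) = 0.570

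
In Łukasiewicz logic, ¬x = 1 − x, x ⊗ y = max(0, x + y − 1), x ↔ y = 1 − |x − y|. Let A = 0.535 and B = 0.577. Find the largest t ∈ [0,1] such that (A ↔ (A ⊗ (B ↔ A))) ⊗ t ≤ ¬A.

B ↔ A = 1 − |0.577 − 0.535| = 1 − 0.042 = 0.958
A ⊗ (B ↔ A) = max(0, 0.535 + 0.958 − 1) = max(0, 0.493) = 0.493
A ↔ (A ⊗ (B ↔ A)) = 1 − |0.535 − 0.493| = 1 − 0.042 = 0.958
So the left factor is A ↔ (A ⊗ (B ↔ A)) = 0.958.
¬A = 1 − 0.535 = 0.465
So the right-hand bound is ¬A = 0.465.
The residuum of the Łukasiewicz t-norm gives the supremum: min(1, 1 − 0.958 + 0.465).
1 − 0.958 + 0.465 = 0.507, so t = min(1, 0.507) = 0.507.
Check: 0.958 ⊗ 0.507 = max(0, 0.465) = 0.465 ≤ 0.465.

0.507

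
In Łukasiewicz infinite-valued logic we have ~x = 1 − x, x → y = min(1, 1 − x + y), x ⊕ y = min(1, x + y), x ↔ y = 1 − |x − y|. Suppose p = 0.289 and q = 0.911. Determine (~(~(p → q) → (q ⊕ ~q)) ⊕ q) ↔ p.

p → q = min(1, 1 − 0.289 + 0.911) = min(1, 1.622) = 1.000
~(p → q) = 1 − 1.000 = 0.000
~q = 1 − 0.911 = 0.089
q ⊕ ~q = min(1, 0.911 + 0.089) = min(1, 1.000) = 1.000
~(p → q) → (q ⊕ ~q) = min(1, 1 − 0.000 + 1.000) = min(1, 2.000) = 1.000
~(~(p → q) → (q ⊕ ~q)) = 1 − 1.000 = 0.000
~(~(p → q) → (q ⊕ ~q)) ⊕ q = min(1, 0.000 + 0.911) = min(1, 0.911) = 0.911
(~(~(p → q) → (q ⊕ ~q)) ⊕ q) ↔ p = 1 − |0.911 − 0.289| = 1 − 0.622 = 0.378

0.378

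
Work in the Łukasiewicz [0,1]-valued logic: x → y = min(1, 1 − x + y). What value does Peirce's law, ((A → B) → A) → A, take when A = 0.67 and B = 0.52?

A → B = min(1, 1 − 0.67 + 0.52) = min(1, 0.85) = 0.85
(A → B) → A = min(1, 1 − 0.85 + 0.67) = min(1, 0.82) = 0.82
((A → B) → A) → A = min(1, 1 − 0.82 + 0.67) = min(1, 0.85) = 0.85
(The value 0.85 < 1 shows this instance is not satisfied; not a Ł∞-tautology in general.)

0.85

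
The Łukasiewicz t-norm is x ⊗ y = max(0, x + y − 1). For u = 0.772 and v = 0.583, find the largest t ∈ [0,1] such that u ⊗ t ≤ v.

0.811

The residuum of the Łukasiewicz t-norm gives the supremum: min(1, 1 − 0.772 + 0.583).
1 − 0.772 + 0.583 = 0.811, so t = min(1, 0.811) = 0.811.
Check: 0.772 ⊗ 0.811 = max(0, 0.583) = 0.583 ≤ 0.583.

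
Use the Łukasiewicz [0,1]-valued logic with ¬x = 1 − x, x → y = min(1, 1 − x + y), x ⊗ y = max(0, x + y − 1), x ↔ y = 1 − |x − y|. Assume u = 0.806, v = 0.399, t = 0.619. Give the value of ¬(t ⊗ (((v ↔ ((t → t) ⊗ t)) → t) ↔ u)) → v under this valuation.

t → t = min(1, 1 − 0.619 + 0.619) = min(1, 1.000) = 1.000
(t → t) ⊗ t = max(0, 1.000 + 0.619 − 1) = max(0, 0.619) = 0.619
v ↔ ((t → t) ⊗ t) = 1 − |0.399 − 0.619| = 1 − 0.220 = 0.780
(v ↔ ((t → t) ⊗ t)) → t = min(1, 1 − 0.780 + 0.619) = min(1, 0.839) = 0.839
((v ↔ ((t → t) ⊗ t)) → t) ↔ u = 1 − |0.839 − 0.806| = 1 − 0.033 = 0.967
t ⊗ (((v ↔ ((t → t) ⊗ t)) → t) ↔ u) = max(0, 0.619 + 0.967 − 1) = max(0, 0.586) = 0.586
¬(t ⊗ (((v ↔ ((t → t) ⊗ t)) → t) ↔ u)) = 1 − 0.586 = 0.414
¬(t ⊗ (((v ↔ ((t → t) ⊗ t)) → t) ↔ u)) → v = min(1, 1 − 0.414 + 0.399) = min(1, 0.985) = 0.985

0.985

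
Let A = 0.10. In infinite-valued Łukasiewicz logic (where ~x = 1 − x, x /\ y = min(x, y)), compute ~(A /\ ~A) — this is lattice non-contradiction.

0.90

~A = 1 − 0.10 = 0.90
A /\ ~A = min(0.10, 0.90) = 0.10
~(A /\ ~A) = 1 − 0.10 = 0.90
(The value 0.90 < 1 shows this instance is not satisfied; not a Ł∞-tautology — its value is 1 − min(a, 1−a).)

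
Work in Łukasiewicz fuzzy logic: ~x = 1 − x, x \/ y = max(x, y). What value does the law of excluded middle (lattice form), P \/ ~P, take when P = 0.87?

~P = 1 − 0.87 = 0.13
P \/ ~P = max(0.87, 0.13) = 0.87
(The value 0.87 < 1 shows this instance is not satisfied; not a Ł∞-tautology — its value is max(a, 1−a).)

0.87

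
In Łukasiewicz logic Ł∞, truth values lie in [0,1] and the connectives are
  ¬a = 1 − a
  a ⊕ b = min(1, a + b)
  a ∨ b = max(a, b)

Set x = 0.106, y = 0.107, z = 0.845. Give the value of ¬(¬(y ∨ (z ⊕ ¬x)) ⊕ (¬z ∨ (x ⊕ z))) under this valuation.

0.049

¬x = 1 − 0.106 = 0.894
z ⊕ ¬x = min(1, 0.845 + 0.894) = min(1, 1.739) = 1.000
y ∨ (z ⊕ ¬x) = max(0.107, 1.000) = 1.000
¬(y ∨ (z ⊕ ¬x)) = 1 − 1.000 = 0.000
¬z = 1 − 0.845 = 0.155
x ⊕ z = min(1, 0.106 + 0.845) = min(1, 0.951) = 0.951
¬z ∨ (x ⊕ z) = max(0.155, 0.951) = 0.951
¬(y ∨ (z ⊕ ¬x)) ⊕ (¬z ∨ (x ⊕ z)) = min(1, 0.000 + 0.951) = min(1, 0.951) = 0.951
¬(¬(y ∨ (z ⊕ ¬x)) ⊕ (¬z ∨ (x ⊕ z))) = 1 − 0.951 = 0.049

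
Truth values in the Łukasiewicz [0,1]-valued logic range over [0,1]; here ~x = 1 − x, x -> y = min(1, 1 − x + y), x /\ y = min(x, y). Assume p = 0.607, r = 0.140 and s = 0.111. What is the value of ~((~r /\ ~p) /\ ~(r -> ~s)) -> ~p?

0.393

~r = 1 − 0.140 = 0.860
~p = 1 − 0.607 = 0.393
~r /\ ~p = min(0.860, 0.393) = 0.393
~s = 1 − 0.111 = 0.889
r -> ~s = min(1, 1 − 0.140 + 0.889) = min(1, 1.749) = 1.000
~(r -> ~s) = 1 − 1.000 = 0.000
(~r /\ ~p) /\ ~(r -> ~s) = min(0.393, 0.000) = 0.000
~((~r /\ ~p) /\ ~(r -> ~s)) = 1 − 0.000 = 1.000
~((~r /\ ~p) /\ ~(r -> ~s)) -> ~p = min(1, 1 − 1.000 + 0.393) = min(1, 0.393) = 0.393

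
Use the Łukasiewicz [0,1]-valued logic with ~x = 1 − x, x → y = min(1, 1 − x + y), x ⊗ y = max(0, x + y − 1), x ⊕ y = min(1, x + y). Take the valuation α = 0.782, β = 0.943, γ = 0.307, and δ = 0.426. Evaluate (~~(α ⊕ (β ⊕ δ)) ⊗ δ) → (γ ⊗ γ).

0.574

β ⊕ δ = min(1, 0.943 + 0.426) = min(1, 1.369) = 1.000
α ⊕ (β ⊕ δ) = min(1, 0.782 + 1.000) = min(1, 1.782) = 1.000
~(α ⊕ (β ⊕ δ)) = 1 − 1.000 = 0.000
~~(α ⊕ (β ⊕ δ)) = 1 − 0.000 = 1.000
~~(α ⊕ (β ⊕ δ)) ⊗ δ = max(0, 1.000 + 0.426 − 1) = max(0, 0.426) = 0.426
γ ⊗ γ = max(0, 0.307 + 0.307 − 1) = max(0, -0.386) = 0.000
(~~(α ⊕ (β ⊕ δ)) ⊗ δ) → (γ ⊗ γ) = min(1, 1 − 0.426 + 0.000) = min(1, 0.574) = 0.574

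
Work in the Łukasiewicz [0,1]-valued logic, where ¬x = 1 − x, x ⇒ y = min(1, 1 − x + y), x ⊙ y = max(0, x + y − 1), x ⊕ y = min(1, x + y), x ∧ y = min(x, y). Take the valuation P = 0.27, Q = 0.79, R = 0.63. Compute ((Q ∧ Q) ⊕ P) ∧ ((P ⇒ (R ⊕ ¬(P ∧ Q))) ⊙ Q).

0.79

Q ∧ Q = min(0.79, 0.79) = 0.79
(Q ∧ Q) ⊕ P = min(1, 0.79 + 0.27) = min(1, 1.06) = 1.00
P ∧ Q = min(0.27, 0.79) = 0.27
¬(P ∧ Q) = 1 − 0.27 = 0.73
R ⊕ ¬(P ∧ Q) = min(1, 0.63 + 0.73) = min(1, 1.36) = 1.00
P ⇒ (R ⊕ ¬(P ∧ Q)) = min(1, 1 − 0.27 + 1.00) = min(1, 1.73) = 1.00
(P ⇒ (R ⊕ ¬(P ∧ Q))) ⊙ Q = max(0, 1.00 + 0.79 − 1) = max(0, 0.79) = 0.79
((Q ∧ Q) ⊕ P) ∧ ((P ⇒ (R ⊕ ¬(P ∧ Q))) ⊙ Q) = min(1.00, 0.79) = 0.79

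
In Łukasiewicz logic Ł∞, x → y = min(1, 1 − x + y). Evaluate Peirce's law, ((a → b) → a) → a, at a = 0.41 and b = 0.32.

0.91

a → b = min(1, 1 − 0.41 + 0.32) = min(1, 0.91) = 0.91
(a → b) → a = min(1, 1 − 0.91 + 0.41) = min(1, 0.50) = 0.50
((a → b) → a) → a = min(1, 1 − 0.50 + 0.41) = min(1, 0.91) = 0.91
(The value 0.91 < 1 shows this instance is not satisfied; not a Ł∞-tautology in general.)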